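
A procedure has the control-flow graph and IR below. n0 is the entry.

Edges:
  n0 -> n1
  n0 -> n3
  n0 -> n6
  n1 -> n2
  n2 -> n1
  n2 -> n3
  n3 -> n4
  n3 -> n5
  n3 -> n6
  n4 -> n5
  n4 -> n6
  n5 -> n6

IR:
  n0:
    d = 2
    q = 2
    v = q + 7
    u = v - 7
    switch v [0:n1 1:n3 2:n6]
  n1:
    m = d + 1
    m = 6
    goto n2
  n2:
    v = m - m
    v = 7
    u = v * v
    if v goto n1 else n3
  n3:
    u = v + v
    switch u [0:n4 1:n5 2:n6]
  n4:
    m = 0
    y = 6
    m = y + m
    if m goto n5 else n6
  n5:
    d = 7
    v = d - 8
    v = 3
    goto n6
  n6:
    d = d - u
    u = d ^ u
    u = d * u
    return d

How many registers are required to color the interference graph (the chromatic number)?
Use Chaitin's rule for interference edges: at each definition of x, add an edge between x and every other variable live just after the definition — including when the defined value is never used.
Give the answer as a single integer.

Answer: 4

Derivation:
def/use:
  n0 def {d,q,u,v} use ∅
  n1 def {m} use {d}
  n2 def {u,v} use {m}
  n3 def {u} use {v}
  n4 def {m,y} use ∅
  n5 def {d,v} use ∅
  n6 def {d,u} use {d,u}

Live sets:
  n0 li=∅ lo={d,u,v}
  n1 li={d} lo={d,m}
  n2 li={d,m} lo={d,v}
  n3 li={d,v} lo={d,u}
  n4 li={d,u} lo={d,u}
  n5 li={u} lo={d,u}
  n6 li={d,u} lo=∅

Interfere edges:
  d — {m,q,u,v,y}
  m — {d,u,y}
  q — {d}
  u — {d,m,v,y}
  v — {d,u}
  y — {d,m,u}

Chromatic number:
  {d,m,u,y} pairwise interfere (4-clique) ⇒ χ ≥ 4
  assign d→r0 m→r2 q→r1 u→r1 v→r2 y→r3 — no edge inside a register ⇒ χ ≤ 4
  χ = 4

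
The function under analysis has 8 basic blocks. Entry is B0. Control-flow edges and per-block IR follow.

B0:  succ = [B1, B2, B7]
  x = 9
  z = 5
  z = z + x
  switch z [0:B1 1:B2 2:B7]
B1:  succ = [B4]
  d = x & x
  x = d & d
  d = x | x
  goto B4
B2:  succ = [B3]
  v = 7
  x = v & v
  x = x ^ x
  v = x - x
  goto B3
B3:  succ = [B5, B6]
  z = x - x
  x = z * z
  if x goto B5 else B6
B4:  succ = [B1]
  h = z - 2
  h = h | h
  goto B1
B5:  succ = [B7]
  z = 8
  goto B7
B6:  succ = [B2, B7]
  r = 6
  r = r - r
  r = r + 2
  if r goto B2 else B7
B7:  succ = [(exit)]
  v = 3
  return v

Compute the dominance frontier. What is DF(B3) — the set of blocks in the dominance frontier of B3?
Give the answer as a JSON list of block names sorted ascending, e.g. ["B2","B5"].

idom tree: B1←B0 B2←B0 B3←B2 B4←B1 B5←B3 B6←B3 B7←B0
Dom∩ at merges:
  B1: preds {B0,B4}: {B0} ∩ {B0,B1,B4} = {B0}; idom=B0
  B2: preds {B0,B6}: {B0} ∩ {B0,B2,B3,B6} = {B0}; idom=B0
  B7: preds {B0,B5,B6}: {B0} ∩ {B0,B2,B3,B5} ∩ {B0,B2,B3,B6} = {B0}; idom=B0

DF walk-up:
  B1←B0: walk · to B0
  B1←B4: walk B4→B1 to B0
  B2←B0: walk · to B0
  B2←B6: walk B6→B3→B2 to B0
  B7←B0: walk · to B0
  B7←B5: walk B5→B3→B2 to B0
  B7←B6: walk B6→B3→B2 to B0
  B0: DF=∅
  B1: DF={B1}
  B2: DF={B2,B7}
  B3: DF={B2,B7}
  B4: DF={B1}
  B5: DF={B7}
  B6: DF={B2,B7}
  B7: DF=∅

DF(B3) = ["B2", "B7"]

Answer: ["B2", "B7"]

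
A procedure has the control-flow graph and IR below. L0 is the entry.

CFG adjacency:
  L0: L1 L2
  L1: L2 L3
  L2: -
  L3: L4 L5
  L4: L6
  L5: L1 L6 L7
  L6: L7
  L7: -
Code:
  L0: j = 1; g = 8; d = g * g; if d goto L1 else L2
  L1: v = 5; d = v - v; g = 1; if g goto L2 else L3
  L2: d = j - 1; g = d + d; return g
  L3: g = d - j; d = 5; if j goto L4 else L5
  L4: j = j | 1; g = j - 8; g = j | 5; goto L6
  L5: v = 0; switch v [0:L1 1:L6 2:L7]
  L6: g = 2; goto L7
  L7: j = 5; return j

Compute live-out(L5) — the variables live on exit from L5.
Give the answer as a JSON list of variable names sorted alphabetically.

Per-block:
  L0 def {d,g,j} use ∅
  L1 def {d,g,v} use ∅
  L2 def {d,g} use {j}
  L3 def {d,g} use {d,j}
  L4 def {g,j} use {j}
  L5 def {v} use ∅
  L6 def {g} use ∅
  L7 def {j} use ∅

Backward fixpoint:
  L0 li=∅ lo={j}
  L1 li={j} lo={d,j}
  L2 li={j} lo=∅
  L3 li={d,j} lo={j}
  L4 li={j} lo=∅
  L5 li={j} lo={j}
  L6 li=∅ lo=∅
  L7 li=∅ lo=∅

live-out(L5) = ["j"]

Answer: ["j"]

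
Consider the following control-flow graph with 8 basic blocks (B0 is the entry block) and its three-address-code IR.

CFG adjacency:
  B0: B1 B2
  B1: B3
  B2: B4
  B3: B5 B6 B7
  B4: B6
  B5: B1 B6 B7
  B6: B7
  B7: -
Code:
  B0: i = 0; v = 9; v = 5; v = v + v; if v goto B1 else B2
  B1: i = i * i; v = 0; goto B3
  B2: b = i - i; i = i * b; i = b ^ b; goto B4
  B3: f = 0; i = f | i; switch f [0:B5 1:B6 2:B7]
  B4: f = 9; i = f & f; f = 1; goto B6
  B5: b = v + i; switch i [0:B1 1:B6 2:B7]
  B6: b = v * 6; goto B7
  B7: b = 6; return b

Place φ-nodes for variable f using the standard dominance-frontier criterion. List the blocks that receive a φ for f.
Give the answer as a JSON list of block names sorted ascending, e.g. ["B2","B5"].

idom tree: B1←B0 B2←B0 B3←B1 B4←B2 B5←B3 B6←B0 B7←B0
Dom at joins:
  B1: preds {B0,B5}: {B0} ∩ {B0,B1,B3,B5} = {B0}; idom=B0
  B6: preds {B3,B4,B5}: {B0,B1,B3} ∩ {B0,B2,B4} ∩ {B0,B1,B3,B5} = {B0}; idom=B0
  B7: preds {B3,B5,B6}: {B0,B1,B3} ∩ {B0,B1,B3,B5} ∩ {B0,B6} = {B0}; idom=B0

DF walk-up:
  join B1 pred B0: · stop@B0
  join B1 pred B5: B5→B3→B1 stop@B0
  join B6 pred B3: B3→B1 stop@B0
  join B6 pred B4: B4→B2 stop@B0
  join B6 pred B5: B5→B3→B1 stop@B0
  join B7 pred B3: B3→B1 stop@B0
  join B7 pred B5: B5→B3→B1 stop@B0
  join B7 pred B6: B6 stop@B0
  DF(B0)=∅
  DF(B1)={B1,B6,B7}
  DF(B2)={B6}
  DF(B3)={B1,B6,B7}
  DF(B4)={B6}
  DF(B5)={B1,B6,B7}
  DF(B6)={B7}
  DF(B7)=∅

φ for f: defs {B3,B4}
  DF⁺ = {B1,B6,B7}

Answer: ["B1", "B6", "B7"]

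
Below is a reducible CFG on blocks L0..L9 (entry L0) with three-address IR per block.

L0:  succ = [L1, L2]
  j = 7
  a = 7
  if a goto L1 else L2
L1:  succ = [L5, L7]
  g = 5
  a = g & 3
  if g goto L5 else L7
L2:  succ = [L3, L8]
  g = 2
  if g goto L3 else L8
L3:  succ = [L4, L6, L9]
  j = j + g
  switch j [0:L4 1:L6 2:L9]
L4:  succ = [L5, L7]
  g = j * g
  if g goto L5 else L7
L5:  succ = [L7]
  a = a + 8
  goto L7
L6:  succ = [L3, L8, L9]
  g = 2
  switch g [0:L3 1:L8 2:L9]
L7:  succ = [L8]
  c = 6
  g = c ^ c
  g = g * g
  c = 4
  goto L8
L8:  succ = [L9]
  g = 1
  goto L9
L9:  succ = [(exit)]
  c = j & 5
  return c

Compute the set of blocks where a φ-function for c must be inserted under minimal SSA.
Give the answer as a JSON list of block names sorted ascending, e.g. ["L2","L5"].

idom tree: L1←L0 L2←L0 L3←L2 L4←L3 L5←L0 L6←L3 L7←L0 L8←L0 L9←L0
Dom∩ at merges:
  L3: preds {L2,L6}: {L0,L2} ∩ {L0,L2,L3,L6} = {L0,L2}; idom=L2
  L5: preds {L1,L4}: {L0,L1} ∩ {L0,L2,L3,L4} = {L0}; idom=L0
  L7: preds {L1,L4,L5}: {L0,L1} ∩ {L0,L2,L3,L4} ∩ {L0,L5} = {L0}; idom=L0
  L8: preds {L2,L6,L7}: {L0,L2} ∩ {L0,L2,L3,L6} ∩ {L0,L7} = {L0}; idom=L0
  L9: preds {L3,L6,L8}: {L0,L2,L3} ∩ {L0,L2,L3,L6} ∩ {L0,L8} = {L0}; idom=L0

DF walk-up:
  join L3 pred L2: · stop@L2
  join L3 pred L6: L6→L3 stop@L2
  join L5 pred L1: L1 stop@L0
  join L5 pred L4: L4→L3→L2 stop@L0
  join L7 pred L1: L1 stop@L0
  join L7 pred L4: L4→L3→L2 stop@L0
  join L7 pred L5: L5 stop@L0
  join L8 pred L2: L2 stop@L0
  join L8 pred L6: L6→L3→L2 stop@L0
  join L8 pred L7: L7 stop@L0
  join L9 pred L3: L3→L2 stop@L0
  join L9 pred L6: L6→L3→L2 stop@L0
  join L9 pred L8: L8 stop@L0
  L0: DF=∅
  L1: DF={L5,L7}
  L2: DF={L5,L7,L8,L9}
  L3: DF={L3,L5,L7,L8,L9}
  L4: DF={L5,L7}
  L5: DF={L7}
  L6: DF={L3,L8,L9}
  L7: DF={L8}
  L8: DF={L9}
  L9: DF=∅

φ for c: defs {L7,L9}
  DF⁺ = {L8,L9}

Answer: ["L8", "L9"]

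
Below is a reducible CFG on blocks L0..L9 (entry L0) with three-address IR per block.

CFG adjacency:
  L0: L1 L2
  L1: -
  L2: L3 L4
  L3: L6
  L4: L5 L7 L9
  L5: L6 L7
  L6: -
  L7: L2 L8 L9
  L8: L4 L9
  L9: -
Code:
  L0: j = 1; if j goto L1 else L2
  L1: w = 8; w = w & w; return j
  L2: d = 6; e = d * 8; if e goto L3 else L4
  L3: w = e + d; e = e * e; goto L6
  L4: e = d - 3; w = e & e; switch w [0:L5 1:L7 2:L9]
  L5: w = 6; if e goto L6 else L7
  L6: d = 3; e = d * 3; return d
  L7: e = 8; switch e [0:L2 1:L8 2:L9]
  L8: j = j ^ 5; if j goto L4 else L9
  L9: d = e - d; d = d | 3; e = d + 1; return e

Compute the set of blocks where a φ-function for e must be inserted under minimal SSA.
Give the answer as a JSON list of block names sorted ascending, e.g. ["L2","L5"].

Answer: ["L2", "L4", "L6", "L9"]

Derivation:
idom tree: L1←L0 L2←L0 L3←L2 L4←L2 L5←L4 L6←L2 L7←L4 L8←L7 L9←L4
Dom at joins:
  L2: preds {L0,L7}: {L0} ∩ {L0,L2,L4,L7} = {L0}; idom=L0
  L4: preds {L2,L8}: {L0,L2} ∩ {L0,L2,L4,L7,L8} = {L0,L2}; idom=L2
  L6: preds {L3,L5}: {L0,L2,L3} ∩ {L0,L2,L4,L5} = {L0,L2}; idom=L2
  L7: preds {L4,L5}: {L0,L2,L4} ∩ {L0,L2,L4,L5} = {L0,L2,L4}; idom=L4
  L9: preds {L4,L7,L8}: {L0,L2,L4} ∩ {L0,L2,L4,L7} ∩ {L0,L2,L4,L7,L8} = {L0,L2,L4}; idom=L4

DF walk-up:
  L2←L0: walk · to L0
  L2←L7: walk L7→L4→L2 to L0
  L4←L2: walk · to L2
  L4←L8: walk L8→L7→L4 to L2
  L6←L3: walk L3 to L2
  L6←L5: walk L5→L4 to L2
  L7←L4: walk · to L4
  L7←L5: walk L5 to L4
  L9←L4: walk · to L4
  L9←L7: walk L7 to L4
  L9←L8: walk L8→L7 to L4
  L0: DF=∅
  L1: DF=∅
  L2: DF={L2}
  L3: DF={L6}
  L4: DF={L2,L4,L6}
  L5: DF={L6,L7}
  L6: DF=∅
  L7: DF={L2,L4,L9}
  L8: DF={L4,L9}
  L9: DF=∅

φ for e: defs {L2,L3,L4,L6,L7,L9}
  DF⁺ = {L2,L4,L6,L9}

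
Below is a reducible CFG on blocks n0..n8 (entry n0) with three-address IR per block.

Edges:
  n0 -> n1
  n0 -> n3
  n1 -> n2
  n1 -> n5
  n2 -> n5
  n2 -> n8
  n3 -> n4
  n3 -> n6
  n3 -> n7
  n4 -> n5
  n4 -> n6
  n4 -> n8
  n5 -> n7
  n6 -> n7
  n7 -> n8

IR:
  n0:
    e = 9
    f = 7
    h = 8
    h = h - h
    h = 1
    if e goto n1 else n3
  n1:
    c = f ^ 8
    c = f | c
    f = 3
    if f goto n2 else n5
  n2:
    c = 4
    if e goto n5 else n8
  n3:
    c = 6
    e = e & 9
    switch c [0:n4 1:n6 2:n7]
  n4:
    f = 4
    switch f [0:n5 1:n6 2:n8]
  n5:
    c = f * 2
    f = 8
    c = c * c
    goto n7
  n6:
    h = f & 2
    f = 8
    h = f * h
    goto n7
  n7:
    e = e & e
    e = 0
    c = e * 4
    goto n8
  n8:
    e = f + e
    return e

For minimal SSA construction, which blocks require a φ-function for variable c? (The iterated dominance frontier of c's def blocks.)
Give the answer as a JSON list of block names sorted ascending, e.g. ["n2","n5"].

Answer: ["n5", "n7", "n8"]

Analysis:
idom tree: n1←n0 n2←n1 n3←n0 n4←n3 n5←n0 n6←n3 n7←n0 n8←n0
Dom at joins:
  n5: preds {n1,n2,n4}: {n0,n1} ∩ {n0,n1,n2} ∩ {n0,n3,n4} = {n0}; idom=n0
  n6: preds {n3,n4}: {n0,n3} ∩ {n0,n3,n4} = {n0,n3}; idom=n3
  n7: preds {n3,n5,n6}: {n0,n3} ∩ {n0,n5} ∩ {n0,n3,n6} = {n0}; idom=n0
  n8: preds {n2,n4,n7}: {n0,n1,n2} ∩ {n0,n3,n4} ∩ {n0,n7} = {n0}; idom=n0

Frontier:
  join n5 pred n1: n1 stop@n0
  join n5 pred n2: n2→n1 stop@n0
  join n5 pred n4: n4→n3 stop@n0
  join n6 pred n3: · stop@n3
  join n6 pred n4: n4 stop@n3
  join n7 pred n3: n3 stop@n0
  join n7 pred n5: n5 stop@n0
  join n7 pred n6: n6→n3 stop@n0
  join n8 pred n2: n2→n1 stop@n0
  join n8 pred n4: n4→n3 stop@n0
  join n8 pred n7: n7 stop@n0
  n0: DF=∅
  n1: DF={n5,n8}
  n2: DF={n5,n8}
  n3: DF={n5,n7,n8}
  n4: DF={n5,n6,n8}
  n5: DF={n7}
  n6: DF={n7}
  n7: DF={n8}
  n8: DF=∅

φ for c: defs {n1,n2,n3,n5,n7}
  DF⁺ = {n5,n7,n8}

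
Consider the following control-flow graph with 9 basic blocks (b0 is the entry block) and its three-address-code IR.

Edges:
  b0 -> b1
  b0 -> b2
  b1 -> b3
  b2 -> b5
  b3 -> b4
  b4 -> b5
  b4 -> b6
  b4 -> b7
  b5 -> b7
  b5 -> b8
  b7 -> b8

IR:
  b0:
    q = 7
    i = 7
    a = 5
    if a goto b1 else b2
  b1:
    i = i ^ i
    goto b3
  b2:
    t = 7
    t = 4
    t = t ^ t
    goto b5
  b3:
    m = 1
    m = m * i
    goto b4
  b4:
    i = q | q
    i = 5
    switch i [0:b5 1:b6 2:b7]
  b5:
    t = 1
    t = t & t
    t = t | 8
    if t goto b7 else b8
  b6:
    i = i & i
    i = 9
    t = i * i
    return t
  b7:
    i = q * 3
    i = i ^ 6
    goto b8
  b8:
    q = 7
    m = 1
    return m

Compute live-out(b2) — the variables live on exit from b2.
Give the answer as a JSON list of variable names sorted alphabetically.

Block summaries:
  b0: def={a,i,q} ue=∅
  b1: def={i} ue={i}
  b2: def={t} ue=∅
  b3: def={m} ue={i}
  b4: def={i} ue={q}
  b5: def={t} ue=∅
  b6: def={i,t} ue={i}
  b7: def={i} ue={q}
  b8: def={m,q} ue=∅

Live sets:
  b0: in=∅ out={i,q}
  b1: in={i,q} out={i,q}
  b2: in={q} out={q}
  b3: in={i,q} out={q}
  b4: in={q} out={i,q}
  b5: in={q} out={q}
  b6: in={i} out=∅
  b7: in={q} out=∅
  b8: in=∅ out=∅

live-out(b2) = ["q"]

Answer: ["q"]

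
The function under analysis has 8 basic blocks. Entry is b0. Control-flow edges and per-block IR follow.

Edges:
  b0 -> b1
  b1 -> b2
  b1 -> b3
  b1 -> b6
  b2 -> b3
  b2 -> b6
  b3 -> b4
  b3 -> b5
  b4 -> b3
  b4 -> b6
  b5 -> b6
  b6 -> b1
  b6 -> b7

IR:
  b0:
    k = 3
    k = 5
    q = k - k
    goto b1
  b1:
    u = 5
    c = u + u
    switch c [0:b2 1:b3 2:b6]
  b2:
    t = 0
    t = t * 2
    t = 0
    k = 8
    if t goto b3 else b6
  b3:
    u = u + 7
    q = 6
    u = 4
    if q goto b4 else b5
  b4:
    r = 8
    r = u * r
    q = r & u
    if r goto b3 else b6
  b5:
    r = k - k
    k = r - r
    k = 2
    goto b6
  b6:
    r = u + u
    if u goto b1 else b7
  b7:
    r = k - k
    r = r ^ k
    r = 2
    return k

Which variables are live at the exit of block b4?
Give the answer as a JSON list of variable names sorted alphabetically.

Answer: ["k", "u"]

Derivation:
Block summaries:
  b0: {k,q} / ∅
  b1: {c,u} / ∅
  b2: {k,t} / ∅
  b3: {q,u} / {u}
  b4: {q,r} / {u}
  b5: {k,r} / {k}
  b6: {r} / {u}
  b7: {r} / {k}

Backward fixpoint:
  live b0: ∅→{k}
  live b1: {k}→{k,u}
  live b2: {u}→{k,u}
  live b3: {k,u}→{k,u}
  live b4: {k,u}→{k,u}
  live b5: {k,u}→{k,u}
  live b6: {k,u}→{k}
  live b7: {k}→∅

live-out(b4) = ["k", "u"]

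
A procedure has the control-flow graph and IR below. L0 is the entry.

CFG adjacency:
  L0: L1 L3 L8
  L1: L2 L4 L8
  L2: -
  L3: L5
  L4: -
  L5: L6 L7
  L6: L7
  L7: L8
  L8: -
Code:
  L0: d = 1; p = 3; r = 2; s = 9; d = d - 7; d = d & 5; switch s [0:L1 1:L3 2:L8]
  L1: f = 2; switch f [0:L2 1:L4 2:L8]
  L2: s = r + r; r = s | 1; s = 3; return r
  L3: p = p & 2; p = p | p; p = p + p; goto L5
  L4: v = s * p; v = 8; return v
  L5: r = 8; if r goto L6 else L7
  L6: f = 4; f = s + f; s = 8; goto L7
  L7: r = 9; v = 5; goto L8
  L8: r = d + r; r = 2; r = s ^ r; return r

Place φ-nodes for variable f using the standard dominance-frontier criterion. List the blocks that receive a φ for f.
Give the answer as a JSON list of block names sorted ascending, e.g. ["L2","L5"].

idom tree: L1←L0 L2←L1 L3←L0 L4←L1 L5←L3 L6←L5 L7←L5 L8←L0
Join-block Dom:
  L7: preds {L5,L6}: {L0,L3,L5} ∩ {L0,L3,L5,L6} = {L0,L3,L5}; idom=L5
  L8: preds {L0,L1,L7}: {L0} ∩ {L0,L1} ∩ {L0,L3,L5,L7} = {L0}; idom=L0

DF derivation:
  L7←L5: walk · to L5
  L7←L6: walk L6 to L5
  L8←L0: walk · to L0
  L8←L1: walk L1 to L0
  L8←L7: walk L7→L5→L3 to L0
  DF(L0)=∅
  DF(L1)={L8}
  DF(L2)=∅
  DF(L3)={L8}
  DF(L4)=∅
  DF(L5)={L8}
  DF(L6)={L7}
  DF(L7)={L8}
  DF(L8)=∅

φ for f: defs {L1,L6}
  DF⁺ = {L7,L8}

Answer: ["L7", "L8"]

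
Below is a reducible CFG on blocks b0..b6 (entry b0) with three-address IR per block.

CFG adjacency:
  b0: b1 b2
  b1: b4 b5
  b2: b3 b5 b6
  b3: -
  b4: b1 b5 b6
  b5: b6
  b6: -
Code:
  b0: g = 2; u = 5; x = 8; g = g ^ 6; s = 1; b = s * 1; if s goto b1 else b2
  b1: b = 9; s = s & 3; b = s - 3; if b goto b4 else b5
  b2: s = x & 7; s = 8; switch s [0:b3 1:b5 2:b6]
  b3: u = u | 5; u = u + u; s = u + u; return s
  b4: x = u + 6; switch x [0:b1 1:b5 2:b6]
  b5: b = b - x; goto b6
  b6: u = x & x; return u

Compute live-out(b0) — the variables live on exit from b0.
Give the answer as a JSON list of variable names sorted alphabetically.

Answer: ["b", "s", "u", "x"]

Working:
Per-block:
  b0: {b,g,s,u,x} / ∅
  b1: {b,s} / {s}
  b2: {s} / {x}
  b3: {s,u} / {u}
  b4: {x} / {u}
  b5: {b} / {b,x}
  b6: {u} / {x}

Live sets:
  b0: in=∅ out={b,s,u,x}
  b1: in={s,u,x} out={b,s,u,x}
  b2: in={b,u,x} out={b,u,x}
  b3: in={u} out=∅
  b4: in={b,s,u} out={b,s,u,x}
  b5: in={b,x} out={x}
  b6: in={x} out=∅

live-out(b0) = ["b", "s", "u", "x"]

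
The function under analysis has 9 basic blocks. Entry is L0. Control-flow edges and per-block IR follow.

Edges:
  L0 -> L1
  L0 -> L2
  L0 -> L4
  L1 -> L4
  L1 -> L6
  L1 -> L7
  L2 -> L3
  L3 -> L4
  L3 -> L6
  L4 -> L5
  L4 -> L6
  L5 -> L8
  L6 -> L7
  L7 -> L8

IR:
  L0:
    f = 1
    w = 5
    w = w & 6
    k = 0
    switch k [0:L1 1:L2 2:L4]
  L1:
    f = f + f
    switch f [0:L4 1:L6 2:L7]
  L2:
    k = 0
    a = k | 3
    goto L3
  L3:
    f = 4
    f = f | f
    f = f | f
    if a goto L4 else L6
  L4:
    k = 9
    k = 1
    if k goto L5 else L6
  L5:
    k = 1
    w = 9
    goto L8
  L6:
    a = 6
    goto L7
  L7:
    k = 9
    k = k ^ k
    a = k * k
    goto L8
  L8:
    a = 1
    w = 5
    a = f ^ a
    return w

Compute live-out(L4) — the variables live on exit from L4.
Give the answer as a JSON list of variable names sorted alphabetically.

def/use:
  L0 def {f,k,w} use ∅
  L1 def {f} use {f}
  L2 def {a,k} use ∅
  L3 def {f} use {a}
  L4 def {k} use ∅
  L5 def {k,w} use ∅
  L6 def {a} use ∅
  L7 def {a,k} use ∅
  L8 def {a,w} use {f}

Live sets:
  L0 li=∅ lo={f}
  L1 li={f} lo={f}
  L2 li=∅ lo={a}
  L3 li={a} lo={f}
  L4 li={f} lo={f}
  L5 li={f} lo={f}
  L6 li={f} lo={f}
  L7 li={f} lo={f}
  L8 li={f} lo=∅

live-out(L4) = ["f"]

Answer: ["f"]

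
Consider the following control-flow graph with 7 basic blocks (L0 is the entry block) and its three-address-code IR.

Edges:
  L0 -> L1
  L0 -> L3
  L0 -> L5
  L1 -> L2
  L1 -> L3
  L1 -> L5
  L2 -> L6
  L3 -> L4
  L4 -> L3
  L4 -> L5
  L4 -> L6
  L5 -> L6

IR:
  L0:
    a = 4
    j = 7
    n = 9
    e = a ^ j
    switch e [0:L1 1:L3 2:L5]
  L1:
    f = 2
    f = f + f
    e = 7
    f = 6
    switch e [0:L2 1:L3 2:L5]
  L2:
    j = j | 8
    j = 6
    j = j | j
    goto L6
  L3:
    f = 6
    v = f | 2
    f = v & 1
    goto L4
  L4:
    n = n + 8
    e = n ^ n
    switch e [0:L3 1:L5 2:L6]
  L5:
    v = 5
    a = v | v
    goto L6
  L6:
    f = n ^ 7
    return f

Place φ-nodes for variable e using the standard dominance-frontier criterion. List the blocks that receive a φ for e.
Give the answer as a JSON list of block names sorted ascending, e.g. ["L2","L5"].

Answer: ["L3", "L5", "L6"]

Analysis:
idom tree: L1←L0 L2←L1 L3←L0 L4←L3 L5←L0 L6←L0
Dom at joins:
  L3: preds {L0,L1,L4}: {L0} ∩ {L0,L1} ∩ {L0,L3,L4} = {L0}; idom=L0
  L5: preds {L0,L1,L4}: {L0} ∩ {L0,L1} ∩ {L0,L3,L4} = {L0}; idom=L0
  L6: preds {L2,L4,L5}: {L0,L1,L2} ∩ {L0,L3,L4} ∩ {L0,L5} = {L0}; idom=L0

DF walk-up:
  join L3 pred L0: · stop@L0
  join L3 pred L1: L1 stop@L0
  join L3 pred L4: L4→L3 stop@L0
  join L5 pred L0: · stop@L0
  join L5 pred L1: L1 stop@L0
  join L5 pred L4: L4→L3 stop@L0
  join L6 pred L2: L2→L1 stop@L0
  join L6 pred L4: L4→L3 stop@L0
  join L6 pred L5: L5 stop@L0
  DF(L0)=∅
  DF(L1)={L3,L5,L6}
  DF(L2)={L6}
  DF(L3)={L3,L5,L6}
  DF(L4)={L3,L5,L6}
  DF(L5)={L6}
  DF(L6)=∅

φ for e: defs {L0,L1,L4}
  DF⁺ = {L3,L5,L6}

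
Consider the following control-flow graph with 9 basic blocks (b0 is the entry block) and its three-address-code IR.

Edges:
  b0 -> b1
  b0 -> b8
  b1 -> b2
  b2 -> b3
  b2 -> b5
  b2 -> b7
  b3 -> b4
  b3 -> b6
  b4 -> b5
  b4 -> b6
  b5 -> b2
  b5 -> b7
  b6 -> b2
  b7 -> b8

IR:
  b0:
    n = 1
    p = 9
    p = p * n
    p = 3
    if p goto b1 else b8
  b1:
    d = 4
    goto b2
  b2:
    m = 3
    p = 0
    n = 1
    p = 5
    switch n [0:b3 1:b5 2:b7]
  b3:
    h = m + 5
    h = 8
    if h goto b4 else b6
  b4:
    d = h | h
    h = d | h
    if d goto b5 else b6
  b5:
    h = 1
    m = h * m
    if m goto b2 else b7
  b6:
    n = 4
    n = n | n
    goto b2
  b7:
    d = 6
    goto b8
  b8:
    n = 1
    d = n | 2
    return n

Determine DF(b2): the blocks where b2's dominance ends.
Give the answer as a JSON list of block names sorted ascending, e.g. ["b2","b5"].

idom tree: b1←b0 b2←b1 b3←b2 b4←b3 b5←b2 b6←b3 b7←b2 b8←b0
Join-block Dom:
  b2: preds {b1,b5,b6}: {b0,b1} ∩ {b0,b1,b2,b5} ∩ {b0,b1,b2,b3,b6} = {b0,b1}; idom=b1
  b5: preds {b2,b4}: {b0,b1,b2} ∩ {b0,b1,b2,b3,b4} = {b0,b1,b2}; idom=b2
  b6: preds {b3,b4}: {b0,b1,b2,b3} ∩ {b0,b1,b2,b3,b4} = {b0,b1,b2,b3}; idom=b3
  b7: preds {b2,b5}: {b0,b1,b2} ∩ {b0,b1,b2,b5} = {b0,b1,b2}; idom=b2
  b8: preds {b0,b7}: {b0} ∩ {b0,b1,b2,b7} = {b0}; idom=b0

Frontier:
  b2←b1: walk · to b1
  b2←b5: walk b5→b2 to b1
  b2←b6: walk b6→b3→b2 to b1
  b5←b2: walk · to b2
  b5←b4: walk b4→b3 to b2
  b6←b3: walk · to b3
  b6←b4: walk b4 to b3
  b7←b2: walk · to b2
  b7←b5: walk b5 to b2
  b8←b0: walk · to b0
  b8←b7: walk b7→b2→b1 to b0
  b0: DF=∅
  b1: DF={b8}
  b2: DF={b2,b8}
  b3: DF={b2,b5}
  b4: DF={b5,b6}
  b5: DF={b2,b7}
  b6: DF={b2}
  b7: DF={b8}
  b8: DF=∅

DF(b2) = ["b2", "b8"]

Answer: ["b2", "b8"]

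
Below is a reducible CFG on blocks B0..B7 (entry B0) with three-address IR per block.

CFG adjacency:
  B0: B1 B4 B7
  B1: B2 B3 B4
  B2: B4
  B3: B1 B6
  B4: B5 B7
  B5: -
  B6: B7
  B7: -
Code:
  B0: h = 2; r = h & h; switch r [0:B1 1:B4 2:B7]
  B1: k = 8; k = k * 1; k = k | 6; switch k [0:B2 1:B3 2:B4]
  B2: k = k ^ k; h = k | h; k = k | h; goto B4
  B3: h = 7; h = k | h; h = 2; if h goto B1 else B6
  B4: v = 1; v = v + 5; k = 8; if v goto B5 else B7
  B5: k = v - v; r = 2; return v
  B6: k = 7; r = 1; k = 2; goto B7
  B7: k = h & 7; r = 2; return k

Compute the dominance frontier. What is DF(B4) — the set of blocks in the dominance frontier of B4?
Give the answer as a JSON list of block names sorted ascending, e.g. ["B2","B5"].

Answer: ["B7"]

Derivation:
idom tree: B1←B0 B2←B1 B3←B1 B4←B0 B5←B4 B6←B3 B7←B0
Dom∩ at merges:
  B1: preds {B0,B3}: {B0} ∩ {B0,B1,B3} = {B0}; idom=B0
  B4: preds {B0,B1,B2}: {B0} ∩ {B0,B1} ∩ {B0,B1,B2} = {B0}; idom=B0
  B7: preds {B0,B4,B6}: {B0} ∩ {B0,B4} ∩ {B0,B1,B3,B6} = {B0}; idom=B0

DF walk-up:
  join B1 pred B0: · stop@B0
  join B1 pred B3: B3→B1 stop@B0
  join B4 pred B0: · stop@B0
  join B4 pred B1: B1 stop@B0
  join B4 pred B2: B2→B1 stop@B0
  join B7 pred B0: · stop@B0
  join B7 pred B4: B4 stop@B0
  join B7 pred B6: B6→B3→B1 stop@B0
  DF(B0)=∅
  DF(B1)={B1,B4,B7}
  DF(B2)={B4}
  DF(B3)={B1,B7}
  DF(B4)={B7}
  DF(B5)=∅
  DF(B6)={B7}
  DF(B7)=∅

DF(B4) = ["B7"]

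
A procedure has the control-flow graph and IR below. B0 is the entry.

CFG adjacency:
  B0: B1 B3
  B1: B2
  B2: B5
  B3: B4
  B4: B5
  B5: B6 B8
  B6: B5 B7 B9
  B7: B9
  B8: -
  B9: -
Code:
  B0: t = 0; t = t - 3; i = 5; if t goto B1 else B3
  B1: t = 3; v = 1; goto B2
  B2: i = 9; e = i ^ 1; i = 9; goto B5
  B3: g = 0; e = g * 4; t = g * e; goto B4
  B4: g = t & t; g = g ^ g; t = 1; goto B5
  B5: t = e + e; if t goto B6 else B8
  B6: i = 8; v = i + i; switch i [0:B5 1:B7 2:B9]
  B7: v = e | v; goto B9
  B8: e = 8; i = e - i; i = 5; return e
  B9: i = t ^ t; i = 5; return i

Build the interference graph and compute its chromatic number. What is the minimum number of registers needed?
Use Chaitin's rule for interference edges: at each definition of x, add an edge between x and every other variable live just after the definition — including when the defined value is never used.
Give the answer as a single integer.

def/use:
  B0: {i,t} / ∅
  B1: {t,v} / ∅
  B2: {e,i} / ∅
  B3: {e,g,t} / ∅
  B4: {g,t} / {t}
  B5: {t} / {e}
  B6: {i,v} / ∅
  B7: {v} / {e,v}
  B8: {e,i} / {i}
  B9: {i} / {t}

Live sets:
  B0: in=∅ out={i}
  B1: in=∅ out=∅
  B2: in=∅ out={e,i}
  B3: in={i} out={e,i,t}
  B4: in={e,i,t} out={e,i}
  B5: in={e,i} out={e,i,t}
  B6: in={e,t} out={e,i,t,v}
  B7: in={e,t,v} out={t}
  B8: in={i} out=∅
  B9: in={t} out=∅

Conflict graph:
  e: {g,i,t,v}
  g: {e,i}
  i: {e,g,t,v}
  t: {e,i,v}
  v: {e,i,t}

Registers:
  {e,i,t,v} pairwise interfere (4-clique) ⇒ χ ≥ 4
  assign e→R0 g→R2 i→R1 t→R2 v→R3 — no edge inside a register ⇒ χ ≤ 4
  χ = 4

Answer: 4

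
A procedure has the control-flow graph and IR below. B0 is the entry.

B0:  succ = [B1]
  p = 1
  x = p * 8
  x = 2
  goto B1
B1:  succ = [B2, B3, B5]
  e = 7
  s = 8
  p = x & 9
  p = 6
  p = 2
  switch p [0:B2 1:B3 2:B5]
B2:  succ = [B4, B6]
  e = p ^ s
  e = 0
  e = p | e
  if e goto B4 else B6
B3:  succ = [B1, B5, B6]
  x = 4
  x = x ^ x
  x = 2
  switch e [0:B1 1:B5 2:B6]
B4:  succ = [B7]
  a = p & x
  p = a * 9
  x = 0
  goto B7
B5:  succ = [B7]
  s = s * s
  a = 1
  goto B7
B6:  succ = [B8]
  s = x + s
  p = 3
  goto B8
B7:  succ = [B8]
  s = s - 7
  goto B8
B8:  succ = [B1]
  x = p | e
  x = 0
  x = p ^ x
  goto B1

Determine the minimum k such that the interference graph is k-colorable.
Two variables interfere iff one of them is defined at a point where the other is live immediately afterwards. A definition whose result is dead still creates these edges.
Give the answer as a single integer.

Per-block:
  B0: def={p,x} ue=∅
  B1: def={e,p,s} ue={x}
  B2: def={e} ue={p,s}
  B3: def={x} ue={e}
  B4: def={a,p,x} ue={p,x}
  B5: def={a,s} ue={s}
  B6: def={p,s} ue={s,x}
  B7: def={s} ue={s}
  B8: def={x} ue={e,p}

Backward fixpoint:
  B0: in=∅ out={x}
  B1: in={x} out={e,p,s,x}
  B2: in={p,s,x} out={e,p,s,x}
  B3: in={e,p,s} out={e,p,s,x}
  B4: in={e,p,s,x} out={e,p,s}
  B5: in={e,p,s} out={e,p,s}
  B6: in={e,s,x} out={e,p}
  B7: in={e,p,s} out={e,p}
  B8: in={e,p} out={x}

Conflict graph:
  a↔{e,p,s}
  e↔{a,p,s,x}
  p↔{a,e,s,x}
  s↔{a,e,p,x}
  x↔{e,p,s}

Chromatic number:
  lower bound: {a,e,p,s} mutually conflict ⇒ χ ≥ 4
  4-colouring: c0={e}  c1={p}  c2={s}  c3={a,x}
  χ = 4

Answer: 4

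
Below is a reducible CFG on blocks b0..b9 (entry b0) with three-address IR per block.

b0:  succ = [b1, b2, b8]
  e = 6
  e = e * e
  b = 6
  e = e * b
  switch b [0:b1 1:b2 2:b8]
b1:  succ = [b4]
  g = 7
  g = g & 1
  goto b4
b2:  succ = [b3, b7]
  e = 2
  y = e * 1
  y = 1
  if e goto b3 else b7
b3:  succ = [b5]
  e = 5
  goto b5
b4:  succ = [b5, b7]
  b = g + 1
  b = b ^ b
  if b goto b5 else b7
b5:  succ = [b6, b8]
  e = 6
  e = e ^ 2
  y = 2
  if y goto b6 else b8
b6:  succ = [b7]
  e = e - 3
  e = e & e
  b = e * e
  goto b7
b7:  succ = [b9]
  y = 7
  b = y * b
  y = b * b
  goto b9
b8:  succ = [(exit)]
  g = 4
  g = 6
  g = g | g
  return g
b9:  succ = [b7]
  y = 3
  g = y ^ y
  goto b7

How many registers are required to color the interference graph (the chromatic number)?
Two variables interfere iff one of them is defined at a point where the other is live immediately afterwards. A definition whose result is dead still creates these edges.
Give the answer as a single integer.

Answer: 3

Working:
Block summaries:
  b0: def={b,e} ue=∅
  b1: def={g} ue=∅
  b2: def={e,y} ue=∅
  b3: def={e} ue=∅
  b4: def={b} ue={g}
  b5: def={e,y} ue=∅
  b6: def={b,e} ue={e}
  b7: def={b,y} ue={b}
  b8: def={g} ue=∅
  b9: def={g,y} ue=∅

Live sets:
  b0: in=∅ out={b}
  b1: in=∅ out={g}
  b2: in={b} out={b}
  b3: in=∅ out=∅
  b4: in={g} out={b}
  b5: in=∅ out={e}
  b6: in={e} out={b}
  b7: in={b} out={b}
  b8: in=∅ out=∅
  b9: in={b} out={b}

Interfere edges:
  b: {e,g,y}
  e: {b,y}
  g: {b}
  y: {b,e}

Registers:
  clique {b,e,y} ⇒ need ≥ 3
  assign b→R0 e→R1 g→R1 y→R2 — no edge inside a register ⇒ χ ≤ 3
  χ = 3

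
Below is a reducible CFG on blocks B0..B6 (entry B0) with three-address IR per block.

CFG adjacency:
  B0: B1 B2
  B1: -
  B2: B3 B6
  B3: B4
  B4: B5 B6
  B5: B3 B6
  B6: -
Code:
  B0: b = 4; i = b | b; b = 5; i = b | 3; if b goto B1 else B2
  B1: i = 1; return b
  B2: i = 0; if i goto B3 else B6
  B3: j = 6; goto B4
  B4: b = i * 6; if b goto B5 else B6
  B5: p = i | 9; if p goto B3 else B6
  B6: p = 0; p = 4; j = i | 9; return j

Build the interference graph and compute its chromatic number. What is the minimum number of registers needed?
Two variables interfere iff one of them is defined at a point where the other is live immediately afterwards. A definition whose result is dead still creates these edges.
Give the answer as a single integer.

Answer: 2

Analysis:
Per-block:
  B0: {b,i} / ∅
  B1: {i} / {b}
  B2: {i} / ∅
  B3: {j} / ∅
  B4: {b} / {i}
  B5: {p} / {i}
  B6: {j,p} / {i}

Live sets:
  B0: in=∅ out={b}
  B1: in={b} out=∅
  B2: in=∅ out={i}
  B3: in={i} out={i}
  B4: in={i} out={i}
  B5: in={i} out={i}
  B6: in={i} out=∅

Conflict graph:
  b: {i}
  i: {b,j,p}
  j: {i}
  p: {i}

Chromatic number:
  clique {b,i} ⇒ need ≥ 2
  assign b→c1 i→c0 j→c1 p→c1 — no edge inside a register ⇒ χ ≤ 2
  χ = 2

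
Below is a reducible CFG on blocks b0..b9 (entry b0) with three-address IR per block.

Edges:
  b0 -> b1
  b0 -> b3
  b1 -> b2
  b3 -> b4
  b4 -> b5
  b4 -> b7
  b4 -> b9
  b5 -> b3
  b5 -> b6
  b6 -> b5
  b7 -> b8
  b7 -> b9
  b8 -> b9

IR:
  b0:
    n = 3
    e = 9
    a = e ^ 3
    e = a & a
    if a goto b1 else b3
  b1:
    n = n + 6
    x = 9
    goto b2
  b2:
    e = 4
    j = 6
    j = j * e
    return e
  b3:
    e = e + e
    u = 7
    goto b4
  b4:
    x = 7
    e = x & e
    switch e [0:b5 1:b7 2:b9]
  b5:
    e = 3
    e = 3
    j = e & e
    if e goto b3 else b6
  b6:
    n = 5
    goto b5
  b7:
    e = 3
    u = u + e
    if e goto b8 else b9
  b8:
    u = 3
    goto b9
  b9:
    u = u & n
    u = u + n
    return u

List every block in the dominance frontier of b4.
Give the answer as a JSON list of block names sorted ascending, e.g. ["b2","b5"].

idom tree: b1←b0 b2←b1 b3←b0 b4←b3 b5←b4 b6←b5 b7←b4 b8←b7 b9←b4
Join-block Dom:
  b3: preds {b0,b5}: {b0} ∩ {b0,b3,b4,b5} = {b0}; idom=b0
  b5: preds {b4,b6}: {b0,b3,b4} ∩ {b0,b3,b4,b5,b6} = {b0,b3,b4}; idom=b4
  b9: preds {b4,b7,b8}: {b0,b3,b4} ∩ {b0,b3,b4,b7} ∩ {b0,b3,b4,b7,b8} = {b0,b3,b4}; idom=b4

DF derivation:
  b3←b0: walk · to b0
  b3←b5: walk b5→b4→b3 to b0
  b5←b4: walk · to b4
  b5←b6: walk b6→b5 to b4
  b9←b4: walk · to b4
  b9←b7: walk b7 to b4
  b9←b8: walk b8→b7 to b4
  DF(b0)=∅
  DF(b1)=∅
  DF(b2)=∅
  DF(b3)={b3}
  DF(b4)={b3}
  DF(b5)={b3,b5}
  DF(b6)={b5}
  DF(b7)={b9}
  DF(b8)={b9}
  DF(b9)=∅

DF(b4) = ["b3"]

Answer: ["b3"]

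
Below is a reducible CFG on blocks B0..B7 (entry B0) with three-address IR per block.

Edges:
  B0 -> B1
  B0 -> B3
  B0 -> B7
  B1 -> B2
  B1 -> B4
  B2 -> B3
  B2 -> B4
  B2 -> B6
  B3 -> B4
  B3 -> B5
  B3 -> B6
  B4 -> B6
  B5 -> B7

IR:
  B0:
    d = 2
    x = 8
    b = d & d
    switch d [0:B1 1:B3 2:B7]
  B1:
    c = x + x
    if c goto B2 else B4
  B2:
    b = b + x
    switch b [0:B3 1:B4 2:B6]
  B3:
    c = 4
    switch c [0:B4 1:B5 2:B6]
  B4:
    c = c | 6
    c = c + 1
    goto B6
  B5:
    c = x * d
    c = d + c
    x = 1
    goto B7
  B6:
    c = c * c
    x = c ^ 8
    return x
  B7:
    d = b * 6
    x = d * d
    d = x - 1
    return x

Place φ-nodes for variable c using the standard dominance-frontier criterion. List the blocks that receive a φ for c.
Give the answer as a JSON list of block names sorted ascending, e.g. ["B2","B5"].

idom tree: B1←B0 B2←B1 B3←B0 B4←B0 B5←B3 B6←B0 B7←B0
Dom∩ at merges:
  B3: preds {B0,B2}: {B0} ∩ {B0,B1,B2} = {B0}; idom=B0
  B4: preds {B1,B2,B3}: {B0,B1} ∩ {B0,B1,B2} ∩ {B0,B3} = {B0}; idom=B0
  B6: preds {B2,B3,B4}: {B0,B1,B2} ∩ {B0,B3} ∩ {B0,B4} = {B0}; idom=B0
  B7: preds {B0,B5}: {B0} ∩ {B0,B3,B5} = {B0}; idom=B0

DF walk-up:
  join B3 pred B0: · stop@B0
  join B3 pred B2: B2→B1 stop@B0
  join B4 pred B1: B1 stop@B0
  join B4 pred B2: B2→B1 stop@B0
  join B4 pred B3: B3 stop@B0
  join B6 pred B2: B2→B1 stop@B0
  join B6 pred B3: B3 stop@B0
  join B6 pred B4: B4 stop@B0
  join B7 pred B0: · stop@B0
  join B7 pred B5: B5→B3 stop@B0
  B0: DF=∅
  B1: DF={B3,B4,B6}
  B2: DF={B3,B4,B6}
  B3: DF={B4,B6,B7}
  B4: DF={B6}
  B5: DF={B7}
  B6: DF=∅
  B7: DF=∅

φ for c: defs {B1,B3,B4,B5,B6}
  DF⁺ = {B3,B4,B6,B7}

Answer: ["B3", "B4", "B6", "B7"]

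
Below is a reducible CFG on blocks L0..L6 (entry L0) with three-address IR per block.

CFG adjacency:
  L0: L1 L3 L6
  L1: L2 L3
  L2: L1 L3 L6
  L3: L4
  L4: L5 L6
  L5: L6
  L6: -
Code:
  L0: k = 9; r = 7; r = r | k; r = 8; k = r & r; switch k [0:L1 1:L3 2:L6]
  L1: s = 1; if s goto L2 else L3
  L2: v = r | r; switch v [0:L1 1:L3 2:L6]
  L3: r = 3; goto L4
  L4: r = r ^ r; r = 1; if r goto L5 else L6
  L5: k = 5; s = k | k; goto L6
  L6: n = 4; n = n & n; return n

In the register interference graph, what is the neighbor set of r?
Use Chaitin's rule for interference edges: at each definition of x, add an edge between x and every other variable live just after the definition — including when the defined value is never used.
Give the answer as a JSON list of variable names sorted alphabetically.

Answer: ["k", "s", "v"]

Working:
Block summaries:
  L0 def {k,r} use ∅
  L1 def {s} use ∅
  L2 def {v} use {r}
  L3 def {r} use ∅
  L4 def {r} use {r}
  L5 def {k,s} use ∅
  L6 def {n} use ∅

Backward fixpoint:
  L0: in=∅ out={r}
  L1: in={r} out={r}
  L2: in={r} out={r}
  L3: in=∅ out={r}
  L4: in={r} out=∅
  L5: in=∅ out=∅
  L6: in=∅ out=∅

Conflict graph:
  k — {r}
  n — ∅
  r — {k,s,v}
  s — {r}
  v — {r}

N(r) = ["k", "s", "v"]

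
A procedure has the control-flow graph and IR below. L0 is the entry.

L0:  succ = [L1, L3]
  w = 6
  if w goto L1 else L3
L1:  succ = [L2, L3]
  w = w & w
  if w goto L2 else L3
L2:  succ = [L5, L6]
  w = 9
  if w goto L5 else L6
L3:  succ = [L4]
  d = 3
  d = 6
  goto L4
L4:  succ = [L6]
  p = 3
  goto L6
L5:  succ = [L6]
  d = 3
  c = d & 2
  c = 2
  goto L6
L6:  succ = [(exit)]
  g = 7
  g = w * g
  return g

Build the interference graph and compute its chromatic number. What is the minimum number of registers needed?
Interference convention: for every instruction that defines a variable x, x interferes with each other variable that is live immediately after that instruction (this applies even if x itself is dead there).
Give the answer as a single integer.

Block summaries:
  L0: def={w} ue=∅
  L1: def={w} ue={w}
  L2: def={w} ue=∅
  L3: def={d} ue=∅
  L4: def={p} ue=∅
  L5: def={c,d} ue=∅
  L6: def={g} ue={w}

Backward fixpoint:
  L0 li=∅ lo={w}
  L1 li={w} lo={w}
  L2 li=∅ lo={w}
  L3 li={w} lo={w}
  L4 li={w} lo={w}
  L5 li={w} lo={w}
  L6 li={w} lo=∅

Interference:
  c — {w}
  d — {w}
  g — {w}
  p — {w}
  w — {c,d,g,p}

Chromatic number:
  {c,w} pairwise interfere (2-clique) ⇒ χ ≥ 2
  assign c→r1 d→r1 g→r1 p→r1 w→r0 — no edge inside a register ⇒ χ ≤ 2
  χ = 2

Answer: 2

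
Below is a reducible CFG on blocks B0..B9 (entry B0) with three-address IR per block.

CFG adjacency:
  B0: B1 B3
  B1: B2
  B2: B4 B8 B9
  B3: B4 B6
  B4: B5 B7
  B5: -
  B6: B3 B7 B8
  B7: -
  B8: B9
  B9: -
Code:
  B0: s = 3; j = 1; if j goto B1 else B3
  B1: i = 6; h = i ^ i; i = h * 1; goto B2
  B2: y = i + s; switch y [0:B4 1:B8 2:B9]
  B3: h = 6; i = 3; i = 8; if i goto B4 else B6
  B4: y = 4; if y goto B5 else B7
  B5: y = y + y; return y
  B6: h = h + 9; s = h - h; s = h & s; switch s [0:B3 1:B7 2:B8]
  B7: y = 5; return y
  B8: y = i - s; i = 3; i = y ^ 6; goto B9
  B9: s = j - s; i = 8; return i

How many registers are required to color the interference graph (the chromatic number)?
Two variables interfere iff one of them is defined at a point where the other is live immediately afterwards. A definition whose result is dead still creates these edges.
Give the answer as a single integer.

Per-block:
  B0 def {j,s} use ∅
  B1 def {h,i} use ∅
  B2 def {y} use {i,s}
  B3 def {h,i} use ∅
  B4 def {y} use ∅
  B5 def {y} use {y}
  B6 def {h,s} use {h}
  B7 def {y} use ∅
  B8 def {i,y} use {i,s}
  B9 def {i,s} use {j,s}

Backward fixpoint:
  B0: in=∅ out={j,s}
  B1: in={j,s} out={i,j,s}
  B2: in={i,j,s} out={i,j,s}
  B3: in={j} out={h,i,j}
  B4: in=∅ out={y}
  B5: in={y} out=∅
  B6: in={h,i,j} out={i,j,s}
  B7: in=∅ out=∅
  B8: in={i,j,s} out={j,s}
  B9: in={j,s} out=∅

Conflict graph:
  h↔{i,j,s}
  i↔{h,j,s,y}
  j↔{h,i,s,y}
  s↔{h,i,j,y}
  y↔{i,j,s}

Registers:
  clique {h,i,j,s} ⇒ need ≥ 4
  4-colouring: c0={i}  c1={j}  c2={s}  c3={h,y}
  χ = 4

Answer: 4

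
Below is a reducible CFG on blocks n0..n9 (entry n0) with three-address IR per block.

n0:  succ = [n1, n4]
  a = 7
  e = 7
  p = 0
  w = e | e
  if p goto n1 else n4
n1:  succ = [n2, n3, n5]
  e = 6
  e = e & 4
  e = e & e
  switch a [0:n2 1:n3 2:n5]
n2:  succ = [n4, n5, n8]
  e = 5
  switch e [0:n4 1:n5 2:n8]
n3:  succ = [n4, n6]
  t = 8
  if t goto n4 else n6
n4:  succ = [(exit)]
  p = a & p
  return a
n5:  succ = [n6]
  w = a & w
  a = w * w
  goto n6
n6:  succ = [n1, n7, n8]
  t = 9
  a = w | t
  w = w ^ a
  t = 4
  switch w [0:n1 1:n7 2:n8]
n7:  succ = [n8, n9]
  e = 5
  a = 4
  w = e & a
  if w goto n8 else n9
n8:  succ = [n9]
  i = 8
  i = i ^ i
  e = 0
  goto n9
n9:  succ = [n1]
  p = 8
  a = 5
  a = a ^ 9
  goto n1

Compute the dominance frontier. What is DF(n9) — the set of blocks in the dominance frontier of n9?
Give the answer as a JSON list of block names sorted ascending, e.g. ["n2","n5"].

idom tree: n1←n0 n2←n1 n3←n1 n4←n0 n5←n1 n6←n1 n7←n6 n8←n1 n9←n1
Dom at joins:
  n1: preds {n0,n6,n9}: {n0} ∩ {n0,n1,n6} ∩ {n0,n1,n9} = {n0}; idom=n0
  n4: preds {n0,n2,n3}: {n0} ∩ {n0,n1,n2} ∩ {n0,n1,n3} = {n0}; idom=n0
  n5: preds {n1,n2}: {n0,n1} ∩ {n0,n1,n2} = {n0,n1}; idom=n1
  n6: preds {n3,n5}: {n0,n1,n3} ∩ {n0,n1,n5} = {n0,n1}; idom=n1
  n8: preds {n2,n6,n7}: {n0,n1,n2} ∩ {n0,n1,n6} ∩ {n0,n1,n6,n7} = {n0,n1}; idom=n1
  n9: preds {n7,n8}: {n0,n1,n6,n7} ∩ {n0,n1,n8} = {n0,n1}; idom=n1

Frontier:
  n1←n0: walk · to n0
  n1←n6: walk n6→n1 to n0
  n1←n9: walk n9→n1 to n0
  n4←n0: walk · to n0
  n4←n2: walk n2→n1 to n0
  n4←n3: walk n3→n1 to n0
  n5←n1: walk · to n1
  n5←n2: walk n2 to n1
  n6←n3: walk n3 to n1
  n6←n5: walk n5 to n1
  n8←n2: walk n2 to n1
  n8←n6: walk n6 to n1
  n8←n7: walk n7→n6 to n1
  n9←n7: walk n7→n6 to n1
  n9←n8: walk n8 to n1
  n0: DF=∅
  n1: DF={n1,n4}
  n2: DF={n4,n5,n8}
  n3: DF={n4,n6}
  n4: DF=∅
  n5: DF={n6}
  n6: DF={n1,n8,n9}
  n7: DF={n8,n9}
  n8: DF={n9}
  n9: DF={n1}

DF(n9) = ["n1"]

Answer: ["n1"]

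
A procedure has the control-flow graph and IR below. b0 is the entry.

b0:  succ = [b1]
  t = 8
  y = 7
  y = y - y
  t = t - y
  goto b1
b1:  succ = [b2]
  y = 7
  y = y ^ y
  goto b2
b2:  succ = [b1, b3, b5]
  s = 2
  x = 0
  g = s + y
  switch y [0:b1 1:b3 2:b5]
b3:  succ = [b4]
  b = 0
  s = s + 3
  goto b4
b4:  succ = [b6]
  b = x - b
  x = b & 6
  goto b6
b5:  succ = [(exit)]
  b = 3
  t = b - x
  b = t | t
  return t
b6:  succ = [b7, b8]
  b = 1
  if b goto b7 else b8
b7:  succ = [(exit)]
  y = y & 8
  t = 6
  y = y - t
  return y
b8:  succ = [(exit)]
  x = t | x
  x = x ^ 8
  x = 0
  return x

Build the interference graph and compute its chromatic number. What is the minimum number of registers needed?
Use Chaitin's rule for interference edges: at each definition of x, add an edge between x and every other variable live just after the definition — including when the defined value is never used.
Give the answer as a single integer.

Answer: 5

Working:
def/use:
  b0: {t,y} / ∅
  b1: {y} / ∅
  b2: {g,s,x} / {y}
  b3: {b,s} / {s}
  b4: {b,x} / {b,x}
  b5: {b,t} / {x}
  b6: {b} / ∅
  b7: {t,y} / {y}
  b8: {x} / {t,x}

Live sets:
  live b0: ∅→{t}
  live b1: {t}→{t,y}
  live b2: {t,y}→{s,t,x,y}
  live b3: {s,t,x,y}→{b,t,x,y}
  live b4: {b,t,x,y}→{t,x,y}
  live b5: {x}→∅
  live b6: {t,x,y}→{t,x,y}
  live b7: {y}→∅
  live b8: {t,x}→∅

Interference:
  b: {s,t,x,y}
  g: {s,t,x,y}
  s: {b,g,t,x,y}
  t: {b,g,s,x,y}
  x: {b,g,s,t,y}
  y: {b,g,s,t,x}

Colouring:
  {b,s,t,x,y} pairwise interfere (5-clique) ⇒ χ ≥ 5
  assign b→c4 g→c4 s→c0 t→c1 x→c2 y→c3 — no edge inside a register ⇒ χ ≤ 5
  χ = 5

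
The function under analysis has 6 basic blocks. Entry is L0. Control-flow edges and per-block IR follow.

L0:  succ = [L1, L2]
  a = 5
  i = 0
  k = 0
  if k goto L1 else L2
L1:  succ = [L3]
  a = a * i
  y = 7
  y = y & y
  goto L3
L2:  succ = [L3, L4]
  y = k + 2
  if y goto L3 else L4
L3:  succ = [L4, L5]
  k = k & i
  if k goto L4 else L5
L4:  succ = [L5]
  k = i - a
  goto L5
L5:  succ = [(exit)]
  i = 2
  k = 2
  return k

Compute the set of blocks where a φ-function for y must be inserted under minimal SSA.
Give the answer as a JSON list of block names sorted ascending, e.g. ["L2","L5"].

Answer: ["L3", "L4", "L5"]

Working:
idom tree: L1←L0 L2←L0 L3←L0 L4←L0 L5←L0
Dom at joins:
  L3: preds {L1,L2}: {L0,L1} ∩ {L0,L2} = {L0}; idom=L0
  L4: preds {L2,L3}: {L0,L2} ∩ {L0,L3} = {L0}; idom=L0
  L5: preds {L3,L4}: {L0,L3} ∩ {L0,L4} = {L0}; idom=L0

Frontier:
  join L3 pred L1: L1 stop@L0
  join L3 pred L2: L2 stop@L0
  join L4 pred L2: L2 stop@L0
  join L4 pred L3: L3 stop@L0
  join L5 pred L3: L3 stop@L0
  join L5 pred L4: L4 stop@L0
  L0 → ∅
  L1 → {L3}
  L2 → {L3,L4}
  L3 → {L4,L5}
  L4 → {L5}
  L5 → ∅

φ for y: defs {L1,L2}
  DF⁺ = {L3,L4,L5}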